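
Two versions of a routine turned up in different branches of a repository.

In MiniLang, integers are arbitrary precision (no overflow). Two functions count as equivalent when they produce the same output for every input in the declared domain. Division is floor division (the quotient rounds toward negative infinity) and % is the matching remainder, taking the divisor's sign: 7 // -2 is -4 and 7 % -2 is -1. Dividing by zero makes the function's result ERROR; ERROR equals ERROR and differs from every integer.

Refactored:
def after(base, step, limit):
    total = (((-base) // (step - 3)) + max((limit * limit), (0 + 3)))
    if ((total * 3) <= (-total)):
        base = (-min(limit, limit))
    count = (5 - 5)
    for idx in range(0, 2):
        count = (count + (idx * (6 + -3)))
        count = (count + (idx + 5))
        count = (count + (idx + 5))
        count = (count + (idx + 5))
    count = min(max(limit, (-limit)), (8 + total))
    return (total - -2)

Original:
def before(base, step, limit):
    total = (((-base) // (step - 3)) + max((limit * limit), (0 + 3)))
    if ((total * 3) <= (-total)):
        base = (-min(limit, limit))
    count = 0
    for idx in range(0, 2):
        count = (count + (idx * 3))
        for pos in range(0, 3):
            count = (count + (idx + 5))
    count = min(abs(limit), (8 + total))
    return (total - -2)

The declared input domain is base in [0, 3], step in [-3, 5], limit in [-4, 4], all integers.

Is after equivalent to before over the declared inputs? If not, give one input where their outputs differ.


Differences: local variable names differ, plus min/max/abs usage differs, plus statement counts differ, plus arithmetic usage differs, plus constant usage differs, plus loop structure differs — yet all 324 inputs agree.
verdict: equivalent


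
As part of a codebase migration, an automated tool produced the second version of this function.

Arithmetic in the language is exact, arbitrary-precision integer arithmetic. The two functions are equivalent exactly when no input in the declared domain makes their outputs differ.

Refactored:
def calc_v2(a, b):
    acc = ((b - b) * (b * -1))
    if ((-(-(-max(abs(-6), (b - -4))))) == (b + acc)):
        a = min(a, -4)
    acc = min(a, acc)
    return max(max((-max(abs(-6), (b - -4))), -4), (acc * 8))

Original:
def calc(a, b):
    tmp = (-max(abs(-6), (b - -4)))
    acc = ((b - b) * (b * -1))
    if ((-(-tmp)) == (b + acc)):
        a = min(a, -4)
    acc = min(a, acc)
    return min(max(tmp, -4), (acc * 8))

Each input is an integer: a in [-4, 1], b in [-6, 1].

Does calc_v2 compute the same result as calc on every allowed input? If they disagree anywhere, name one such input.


These are not equivalent — on a=-4, b=-6 the outputs split (-32 vs -4).
calc: tmp = -6; acc = 0; ((-(-tmp)) == (b + acc)) -> true; a = -4; acc = -4; return -32
calc_v2: acc = 0; ((-(-(-max(abs(-6), (b - -4))))) == (b + acc)) -> true; a = -4; acc = -4; return -4
verdict: not equivalent; witness: a=-4, b=-6


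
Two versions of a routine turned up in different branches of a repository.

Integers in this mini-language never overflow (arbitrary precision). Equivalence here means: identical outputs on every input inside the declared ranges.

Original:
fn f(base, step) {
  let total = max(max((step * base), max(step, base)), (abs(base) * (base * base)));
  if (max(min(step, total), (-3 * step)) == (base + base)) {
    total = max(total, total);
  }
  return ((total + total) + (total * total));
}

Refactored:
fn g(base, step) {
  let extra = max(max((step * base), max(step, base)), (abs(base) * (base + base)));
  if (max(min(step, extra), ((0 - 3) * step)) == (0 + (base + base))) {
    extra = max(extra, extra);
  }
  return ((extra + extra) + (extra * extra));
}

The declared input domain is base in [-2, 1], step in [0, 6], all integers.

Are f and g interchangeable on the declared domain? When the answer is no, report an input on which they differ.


At base=-2, step=0: f gives 80, g gives 0.
verdict: not equivalent; witness: base=-2, step=0


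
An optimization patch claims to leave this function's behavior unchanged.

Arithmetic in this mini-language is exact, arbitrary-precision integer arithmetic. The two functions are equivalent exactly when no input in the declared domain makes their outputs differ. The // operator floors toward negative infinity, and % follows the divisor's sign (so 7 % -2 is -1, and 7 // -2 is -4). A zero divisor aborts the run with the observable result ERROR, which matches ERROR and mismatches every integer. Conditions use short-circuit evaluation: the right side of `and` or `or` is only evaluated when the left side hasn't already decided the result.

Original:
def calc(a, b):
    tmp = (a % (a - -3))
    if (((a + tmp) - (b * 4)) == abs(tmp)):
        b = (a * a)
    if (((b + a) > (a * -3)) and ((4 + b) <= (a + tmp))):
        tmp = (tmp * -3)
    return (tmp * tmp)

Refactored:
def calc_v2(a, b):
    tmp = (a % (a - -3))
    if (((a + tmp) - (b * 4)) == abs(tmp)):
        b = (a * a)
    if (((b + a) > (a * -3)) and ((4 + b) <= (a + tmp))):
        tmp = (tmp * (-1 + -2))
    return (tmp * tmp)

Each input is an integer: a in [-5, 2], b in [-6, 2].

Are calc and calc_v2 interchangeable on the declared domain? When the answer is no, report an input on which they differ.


Differences: arithmetic usage differs, plus constant usage differs — yet all 72 inputs agree.
verdict: equivalent


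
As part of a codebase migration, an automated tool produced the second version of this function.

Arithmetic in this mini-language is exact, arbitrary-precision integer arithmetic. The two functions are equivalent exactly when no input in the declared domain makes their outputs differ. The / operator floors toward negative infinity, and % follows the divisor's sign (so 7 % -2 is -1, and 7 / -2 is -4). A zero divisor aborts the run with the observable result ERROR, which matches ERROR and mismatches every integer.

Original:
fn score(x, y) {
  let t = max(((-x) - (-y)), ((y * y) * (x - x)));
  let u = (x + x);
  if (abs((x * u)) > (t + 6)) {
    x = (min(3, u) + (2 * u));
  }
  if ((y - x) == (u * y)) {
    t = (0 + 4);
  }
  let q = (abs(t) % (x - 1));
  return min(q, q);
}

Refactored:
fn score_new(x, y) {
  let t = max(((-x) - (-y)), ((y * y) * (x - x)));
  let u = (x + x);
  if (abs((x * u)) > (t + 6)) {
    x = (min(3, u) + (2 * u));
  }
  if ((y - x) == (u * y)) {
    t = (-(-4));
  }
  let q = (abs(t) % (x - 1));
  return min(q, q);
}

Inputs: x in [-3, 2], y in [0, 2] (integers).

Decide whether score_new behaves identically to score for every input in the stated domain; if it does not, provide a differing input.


Changes here: constant usage differs, plus arithmetic usage differs; the full 18-point sweep finds no disagreement.
verdict: equivalent


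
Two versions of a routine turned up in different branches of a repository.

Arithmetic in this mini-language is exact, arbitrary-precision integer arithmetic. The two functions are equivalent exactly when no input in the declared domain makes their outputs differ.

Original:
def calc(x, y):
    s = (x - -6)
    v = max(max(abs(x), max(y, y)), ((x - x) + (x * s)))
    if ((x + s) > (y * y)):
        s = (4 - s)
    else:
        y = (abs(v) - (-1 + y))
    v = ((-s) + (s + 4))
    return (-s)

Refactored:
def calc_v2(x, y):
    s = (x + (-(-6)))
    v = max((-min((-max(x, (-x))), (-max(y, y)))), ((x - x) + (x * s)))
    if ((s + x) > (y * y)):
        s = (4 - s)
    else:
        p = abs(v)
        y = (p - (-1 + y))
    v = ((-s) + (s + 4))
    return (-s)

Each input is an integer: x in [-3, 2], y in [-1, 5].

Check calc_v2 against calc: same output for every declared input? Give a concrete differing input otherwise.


The two versions differ — the changes include local variable names differ; statement counts differ; min/max/abs usage differs; arithmetic usage differs.
Spot check at x=0, y=1 — calc: s=6, then v=1, then ((x + s) > (y * y)) is true, then s=-2, then v=4, then returns 2. calc_v2: s=6, then v=1, then ((s + x) > (y * y)) is true, then s=-2, then v=4, then returns 2. Both give 2.
An exhaustive pass over the 42 declared inputs shows identical outputs.
verdict: equivalent


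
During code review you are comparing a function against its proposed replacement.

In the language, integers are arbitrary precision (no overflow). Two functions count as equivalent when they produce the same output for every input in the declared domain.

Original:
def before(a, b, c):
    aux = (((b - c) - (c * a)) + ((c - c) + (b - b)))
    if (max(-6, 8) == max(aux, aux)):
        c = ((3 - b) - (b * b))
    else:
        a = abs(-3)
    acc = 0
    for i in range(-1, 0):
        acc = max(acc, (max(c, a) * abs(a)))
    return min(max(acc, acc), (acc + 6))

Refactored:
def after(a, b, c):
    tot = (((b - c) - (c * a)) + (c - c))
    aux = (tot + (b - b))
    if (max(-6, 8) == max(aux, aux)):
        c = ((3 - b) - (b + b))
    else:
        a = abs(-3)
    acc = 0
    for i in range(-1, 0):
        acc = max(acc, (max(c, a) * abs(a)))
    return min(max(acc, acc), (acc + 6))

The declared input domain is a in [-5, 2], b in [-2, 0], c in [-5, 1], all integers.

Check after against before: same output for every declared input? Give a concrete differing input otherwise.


Not equivalent: a=1, b=-2, c=-5 separates them (1 vs 9).
before: aux becomes 8; next (max(-6, 8) == max(aux, aux)) evaluates to true; next c becomes 1; next acc becomes 0; next at i=-1:; next acc becomes 1; next final value 1
after: tot becomes 8; next aux becomes 8; next (max(-6, 8) == max(aux, aux)) evaluates to true; next c becomes 9; next acc becomes 0; next at i=-1:; next acc becomes 9; next final value 9
verdict: not equivalent; witness: a=1, b=-2, c=-5


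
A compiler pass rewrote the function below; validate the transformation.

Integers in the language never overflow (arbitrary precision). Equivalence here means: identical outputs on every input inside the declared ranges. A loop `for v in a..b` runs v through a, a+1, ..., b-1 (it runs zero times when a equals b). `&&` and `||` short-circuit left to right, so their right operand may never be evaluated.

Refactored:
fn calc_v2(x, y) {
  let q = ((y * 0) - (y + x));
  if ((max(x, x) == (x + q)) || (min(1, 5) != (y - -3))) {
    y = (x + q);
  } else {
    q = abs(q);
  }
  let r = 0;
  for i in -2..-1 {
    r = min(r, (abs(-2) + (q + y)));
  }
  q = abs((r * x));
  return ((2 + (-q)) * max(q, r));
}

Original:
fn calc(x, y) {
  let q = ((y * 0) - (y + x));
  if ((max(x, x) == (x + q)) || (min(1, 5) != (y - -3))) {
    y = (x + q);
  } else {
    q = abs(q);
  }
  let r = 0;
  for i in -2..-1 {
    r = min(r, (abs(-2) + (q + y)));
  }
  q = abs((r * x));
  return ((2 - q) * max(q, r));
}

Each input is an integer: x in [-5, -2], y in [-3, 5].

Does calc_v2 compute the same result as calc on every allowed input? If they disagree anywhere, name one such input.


Although arithmetic usage differs, 36/36 inputs agree.
verdict: equivalent


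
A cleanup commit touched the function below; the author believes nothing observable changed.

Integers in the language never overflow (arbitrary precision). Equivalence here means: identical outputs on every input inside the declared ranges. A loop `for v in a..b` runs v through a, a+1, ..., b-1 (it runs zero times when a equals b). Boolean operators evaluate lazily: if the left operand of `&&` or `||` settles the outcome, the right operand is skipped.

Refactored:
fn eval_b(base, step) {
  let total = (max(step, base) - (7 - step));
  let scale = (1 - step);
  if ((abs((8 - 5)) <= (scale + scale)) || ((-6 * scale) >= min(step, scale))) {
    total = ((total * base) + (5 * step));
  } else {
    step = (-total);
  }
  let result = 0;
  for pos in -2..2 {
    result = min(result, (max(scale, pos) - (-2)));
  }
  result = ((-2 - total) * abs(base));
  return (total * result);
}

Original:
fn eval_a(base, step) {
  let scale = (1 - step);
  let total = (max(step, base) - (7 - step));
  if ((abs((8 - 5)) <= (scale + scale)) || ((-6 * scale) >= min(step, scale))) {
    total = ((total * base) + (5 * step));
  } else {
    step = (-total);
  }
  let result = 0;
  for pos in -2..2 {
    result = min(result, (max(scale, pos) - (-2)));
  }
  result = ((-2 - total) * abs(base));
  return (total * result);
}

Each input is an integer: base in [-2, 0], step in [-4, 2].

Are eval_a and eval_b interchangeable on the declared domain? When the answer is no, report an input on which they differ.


The two are interchangeable: same computation, different form, and every declared input agrees.
Tracing base=-1, step=-1: eval_a: scale=2, then total=-9, then ((abs((8 - 5)) <= (scale + scale)) || ((-6 * scale) >= min(step, scale))) is true, then total=4, then result=0, then (pos=-2), then result=0, then (pos=-1), then result=0, then (pos=0), then result=0, then (pos=1), then result=0, then result=-6, then returns -24 | eval_b: total=-9, then scale=2, then ((abs((8 - 5)) <= (scale + scale)) || ((-6 * scale) >= min(step, scale))) is true, then total=4, then result=0, then (pos=-2), then result=0, then (pos=-1), then result=0, then (pos=0), then result=0, then (pos=1), then result=0, then result=-6, then returns -24 — matching result -24.
Every one of the 21 inputs gives matching results.
verdict: equivalent


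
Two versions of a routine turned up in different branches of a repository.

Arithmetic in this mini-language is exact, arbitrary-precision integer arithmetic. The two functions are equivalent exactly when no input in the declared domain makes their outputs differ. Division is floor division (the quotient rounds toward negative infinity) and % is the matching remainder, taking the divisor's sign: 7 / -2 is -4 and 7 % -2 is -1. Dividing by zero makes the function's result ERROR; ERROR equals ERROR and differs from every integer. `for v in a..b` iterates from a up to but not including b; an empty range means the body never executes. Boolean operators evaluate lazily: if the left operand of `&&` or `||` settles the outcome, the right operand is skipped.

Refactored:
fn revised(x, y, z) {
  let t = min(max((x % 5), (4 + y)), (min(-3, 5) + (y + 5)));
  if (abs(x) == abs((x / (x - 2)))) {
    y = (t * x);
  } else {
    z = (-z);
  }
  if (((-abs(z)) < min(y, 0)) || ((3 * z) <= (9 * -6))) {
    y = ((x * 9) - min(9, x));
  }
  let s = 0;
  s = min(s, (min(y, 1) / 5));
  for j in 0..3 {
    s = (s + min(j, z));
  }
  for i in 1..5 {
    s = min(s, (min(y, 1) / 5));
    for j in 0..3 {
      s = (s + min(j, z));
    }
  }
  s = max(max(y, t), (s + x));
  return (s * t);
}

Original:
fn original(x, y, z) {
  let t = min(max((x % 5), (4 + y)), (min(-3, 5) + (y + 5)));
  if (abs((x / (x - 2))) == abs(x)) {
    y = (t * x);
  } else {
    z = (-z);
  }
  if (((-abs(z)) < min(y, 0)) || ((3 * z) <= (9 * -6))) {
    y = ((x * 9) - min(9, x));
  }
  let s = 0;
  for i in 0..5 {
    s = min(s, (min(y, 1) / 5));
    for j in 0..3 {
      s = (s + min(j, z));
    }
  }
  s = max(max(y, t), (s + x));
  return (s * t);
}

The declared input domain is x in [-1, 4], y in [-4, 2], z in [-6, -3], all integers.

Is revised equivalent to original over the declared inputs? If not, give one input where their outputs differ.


Comparing the listings, the differences include: constant usage differs; loop structure differs; statement counts differ; min/max/abs usage differs; arithmetic usage differs.
Tracing x=0, y=-3, z=-4: original: t becomes -1; next (abs((x / (x - 2))) == abs(x)) evaluates to true; next y becomes 0; next (((-abs(z)) < min(y, 0)) || ((3 * z) <= (9 * -6))) evaluates to true; next y becomes 0; next s becomes 0; next at i=0:; next s becomes 0; next at j=0:; next s becomes -4; next at j=1:; next s becomes -8; next at j=2:; next s becomes -12; next at i=1:; next s becomes -12; next at j=0:; next s becomes -16; next at j=1:; next s becomes -20; next at j=2:; next s becomes -24; next at i=2:; next s becomes -24; next at j=0:; next s becomes -28; next at j=1:; next s becomes -32; next at j=2:; next s becomes -36; next at i=3:; next s becomes -36; next at j=0:; next s becomes -40; next at j=1:; next s becomes -44; next at j=2:; next s becomes -48; next at i=4:; next s becomes -48; next at j=0:; next s becomes -52; next at j=1:; next s becomes -56; next at j=2:; next s becomes -60; next s becomes 0; next final value 0 | revised: t becomes -1; next (abs(x) == abs((x / (x - 2)))) evaluates to true; next y becomes 0; next (((-abs(z)) < min(y, 0)) || ((3 * z) <= (9 * -6))) evaluates to true; next y becomes 0; next s becomes 0; next s becomes 0; next at j=0:; next s becomes -4; next at j=1:; next s becomes -8; next at j=2:; next s becomes -12; next at i=1:; next s becomes -12; next at j=0:; next s becomes -16; next at j=1:; next s becomes -20; next at j=2:; next s becomes -24; next at i=2:; next s becomes -24; next at j=0:; next s becomes -28; next at j=1:; next s becomes -32; next at j=2:; next s becomes -36; next at i=3:; next s becomes -36; next at j=0:; next s becomes -40; next at j=1:; next s becomes -44; next at j=2:; next s becomes -48; next at i=4:; next s becomes -48; next at j=0:; next s becomes -52; next at j=1:; next s becomes -56; next at j=2:; next s becomes -60; next s becomes 0; next final value 0 — matching result 0.
Checked all 168 inputs in the declared domain: the outputs agree on every one.
verdict: equivalent


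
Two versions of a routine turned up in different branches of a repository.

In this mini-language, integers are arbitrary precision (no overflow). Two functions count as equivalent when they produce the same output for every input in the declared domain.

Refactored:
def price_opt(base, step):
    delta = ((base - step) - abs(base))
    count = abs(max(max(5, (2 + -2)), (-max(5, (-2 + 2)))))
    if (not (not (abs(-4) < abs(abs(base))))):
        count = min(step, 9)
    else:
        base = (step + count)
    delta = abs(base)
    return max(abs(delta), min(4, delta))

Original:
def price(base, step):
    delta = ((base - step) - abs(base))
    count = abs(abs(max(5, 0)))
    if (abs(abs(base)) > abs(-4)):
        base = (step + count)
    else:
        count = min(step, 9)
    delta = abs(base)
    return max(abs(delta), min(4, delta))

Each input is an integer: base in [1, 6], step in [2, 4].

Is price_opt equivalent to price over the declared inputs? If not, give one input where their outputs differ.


Run the pair on base=1, step=2.
price: delta = -2; count = 5; (abs(abs(base)) > abs(-4)) -> false; count = 2; delta = 1; return 1
price_opt: delta = -2; count = 5; (not (not (abs(-4) < abs(abs(base))))) -> false; base = 7; delta = 7; return 7
1 != 7, so the rewrite changes behavior.
verdict: not equivalent; witness: base=1, step=2


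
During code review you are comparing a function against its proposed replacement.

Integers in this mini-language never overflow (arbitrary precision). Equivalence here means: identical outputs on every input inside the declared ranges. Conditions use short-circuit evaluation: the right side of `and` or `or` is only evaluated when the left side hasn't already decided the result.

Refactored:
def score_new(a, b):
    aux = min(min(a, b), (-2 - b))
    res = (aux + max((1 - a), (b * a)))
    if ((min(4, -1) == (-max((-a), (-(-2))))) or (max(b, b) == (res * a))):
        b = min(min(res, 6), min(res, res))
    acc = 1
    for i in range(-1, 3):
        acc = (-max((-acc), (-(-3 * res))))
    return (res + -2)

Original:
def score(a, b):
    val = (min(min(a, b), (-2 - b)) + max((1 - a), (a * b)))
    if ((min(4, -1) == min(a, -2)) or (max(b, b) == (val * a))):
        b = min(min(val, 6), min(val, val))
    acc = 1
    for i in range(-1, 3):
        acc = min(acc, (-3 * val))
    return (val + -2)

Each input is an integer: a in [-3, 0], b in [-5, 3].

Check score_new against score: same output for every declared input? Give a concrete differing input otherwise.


Behavior is preserved: although statement counts differ, plus min/max/abs usage differs, plus local variable names differ, the outputs never diverge.
As a probe, take a=-2, b=2: score runs val := -1 | ((min(4, -1) == min(a, -2)) or (max(b, b) == (val * a))): true | b := -1 | acc := 1 | iter i=-1: | acc := 1 | iter i=0: | acc := 1 | iter i=1: | acc := 1 | iter i=2: | acc := 1 | result -3; score_new runs aux := -4 | res := -1 | ((min(4, -1) == (-max((-a), (-(-2))))) or (max(b, b) == (res * a))): true | b := -1 | acc := 1 | iter i=-1: | acc := 1 | iter i=0: | acc := 1 | iter i=1: | acc := 1 | iter i=2: | acc := 1 | result -3; both end at -3.
Sweeping the whole domain (36 inputs) finds no disagreement.
verdict: equivalent


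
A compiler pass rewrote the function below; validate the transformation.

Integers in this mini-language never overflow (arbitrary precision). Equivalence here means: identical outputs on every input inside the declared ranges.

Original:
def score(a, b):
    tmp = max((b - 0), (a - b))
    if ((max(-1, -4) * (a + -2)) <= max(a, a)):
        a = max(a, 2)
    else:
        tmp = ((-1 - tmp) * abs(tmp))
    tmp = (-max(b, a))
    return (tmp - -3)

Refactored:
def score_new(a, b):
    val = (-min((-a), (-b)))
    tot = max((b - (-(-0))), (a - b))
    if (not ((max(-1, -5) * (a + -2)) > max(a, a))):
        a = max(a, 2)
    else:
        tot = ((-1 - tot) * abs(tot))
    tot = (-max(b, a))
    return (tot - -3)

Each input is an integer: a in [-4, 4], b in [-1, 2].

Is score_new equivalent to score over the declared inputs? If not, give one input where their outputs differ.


The suspicious edit (`-4` became `-5`) never changes the result for any input inside the declared domain.
Spot check at a=3, b=0 — score: tmp = 3; ((max(-1, -4) * (a + -2)) <= max(a, a)) -> true; a = 3; tmp = -3; return 0. score_new: val = 3; tot = 3; (not ((max(-1, -5) * (a + -2)) > max(a, a))) -> true; a = 3; tot = -3; return 0. Both give 0.
Every one of the 36 inputs gives matching results.
verdict: equivalent


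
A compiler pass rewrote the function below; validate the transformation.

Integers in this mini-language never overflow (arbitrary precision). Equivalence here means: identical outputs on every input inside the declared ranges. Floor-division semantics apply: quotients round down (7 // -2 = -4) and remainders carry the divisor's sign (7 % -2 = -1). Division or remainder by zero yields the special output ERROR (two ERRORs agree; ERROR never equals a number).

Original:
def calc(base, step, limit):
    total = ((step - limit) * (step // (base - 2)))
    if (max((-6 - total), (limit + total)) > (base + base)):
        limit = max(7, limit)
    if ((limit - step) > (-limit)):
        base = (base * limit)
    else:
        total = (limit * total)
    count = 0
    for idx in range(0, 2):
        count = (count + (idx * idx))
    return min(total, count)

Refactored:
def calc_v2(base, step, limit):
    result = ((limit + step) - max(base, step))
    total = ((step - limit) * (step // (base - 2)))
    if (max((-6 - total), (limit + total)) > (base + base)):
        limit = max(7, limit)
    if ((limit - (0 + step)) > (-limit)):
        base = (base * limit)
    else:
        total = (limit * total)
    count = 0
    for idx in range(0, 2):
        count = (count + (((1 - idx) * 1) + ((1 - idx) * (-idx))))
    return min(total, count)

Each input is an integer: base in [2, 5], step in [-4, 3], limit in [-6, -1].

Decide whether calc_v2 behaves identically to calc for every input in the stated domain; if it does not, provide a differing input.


Behavior is preserved: although statement counts differ; and local variable names differ; and constant usage differs; and min/max/abs usage differs; and arithmetic usage differs, the outputs never diverge.
Spot check at base=4, step=-4, limit=-2 — calc: total = 4; (max((-6 - total), (limit + total)) > (base + base)) -> false; ((limit - step) > (-limit)) -> false; total = -8; count = 0; [idx=0]; count = 0; [idx=1]; count = 1; return -8. calc_v2: result = -10; total = 4; (max((-6 - total), (limit + total)) > (base + base)) -> false; ((limit - (0 + step)) > (-limit)) -> false; total = -8; count = 0; [idx=0]; count = 1; [idx=1]; count = 1; return -8. Both give -8.
Sweeping the whole domain (192 inputs) finds no disagreement.
verdict: equivalent


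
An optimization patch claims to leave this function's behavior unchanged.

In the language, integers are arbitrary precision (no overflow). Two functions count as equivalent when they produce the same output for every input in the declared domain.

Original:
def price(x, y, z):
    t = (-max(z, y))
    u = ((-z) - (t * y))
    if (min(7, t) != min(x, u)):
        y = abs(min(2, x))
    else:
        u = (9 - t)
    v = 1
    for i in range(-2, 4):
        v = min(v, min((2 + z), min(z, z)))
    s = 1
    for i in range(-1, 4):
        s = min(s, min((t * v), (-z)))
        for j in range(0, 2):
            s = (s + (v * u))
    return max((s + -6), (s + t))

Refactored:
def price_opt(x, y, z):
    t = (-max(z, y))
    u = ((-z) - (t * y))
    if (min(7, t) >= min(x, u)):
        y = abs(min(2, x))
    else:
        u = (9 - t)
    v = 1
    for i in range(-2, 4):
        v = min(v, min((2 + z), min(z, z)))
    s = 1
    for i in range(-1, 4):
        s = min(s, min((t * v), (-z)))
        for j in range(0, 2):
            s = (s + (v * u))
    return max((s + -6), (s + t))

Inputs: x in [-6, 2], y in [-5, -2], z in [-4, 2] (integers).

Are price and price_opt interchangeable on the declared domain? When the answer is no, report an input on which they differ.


Take x=1, y=-5, z=-1.
price: t becomes 1; next u becomes 6; next (min(7, t) != min(x, u)) evaluates to false; next u becomes 8; next v becomes 1; next at i=-2:; next v becomes -1; next at i=-1:; next v becomes -1; next at i=0:; next v becomes -1; next at i=1:; next v becomes -1; next at i=2:; next v becomes -1; next at i=3:; next v becomes -1; next s becomes 1; next at i=-1:; next s becomes -1; next at j=0:; next s becomes -9; next at j=1:; next s becomes -17; next at i=0:; next s becomes -17; next at j=0:; next s becomes -25; next at j=1:; next s becomes -33; next at i=1:; next s becomes -33; next at j=0:; next s becomes -41; next at j=1:; next s becomes -49; next at i=2:; next s becomes -49; next at j=0:; next s becomes -57; next at j=1:; next s becomes -65; next at i=3:; next s becomes -65; next at j=0:; next s becomes -73; next at j=1:; next s becomes -81; next final value -80
price_opt: t becomes 1; next u becomes 6; next (min(7, t) >= min(x, u)) evaluates to true; next y becomes 1; next v becomes 1; next at i=-2:; next v becomes -1; next at i=-1:; next v becomes -1; next at i=0:; next v becomes -1; next at i=1:; next v becomes -1; next at i=2:; next v becomes -1; next at i=3:; next v becomes -1; next s becomes 1; next at i=-1:; next s becomes -1; next at j=0:; next s becomes -7; next at j=1:; next s becomes -13; next at i=0:; next s becomes -13; next at j=0:; next s becomes -19; next at j=1:; next s becomes -25; next at i=1:; next s becomes -25; next at j=0:; next s becomes -31; next at j=1:; next s becomes -37; next at i=2:; next s becomes -37; next at j=0:; next s becomes -43; next at j=1:; next s becomes -49; next at i=3:; next s becomes -49; next at j=0:; next s becomes -55; next at j=1:; next s becomes -61; next final value -60
-80 and -60 differ, so these are not the same function on this domain.
verdict: not equivalent; witness: x=1, y=-5, z=-1


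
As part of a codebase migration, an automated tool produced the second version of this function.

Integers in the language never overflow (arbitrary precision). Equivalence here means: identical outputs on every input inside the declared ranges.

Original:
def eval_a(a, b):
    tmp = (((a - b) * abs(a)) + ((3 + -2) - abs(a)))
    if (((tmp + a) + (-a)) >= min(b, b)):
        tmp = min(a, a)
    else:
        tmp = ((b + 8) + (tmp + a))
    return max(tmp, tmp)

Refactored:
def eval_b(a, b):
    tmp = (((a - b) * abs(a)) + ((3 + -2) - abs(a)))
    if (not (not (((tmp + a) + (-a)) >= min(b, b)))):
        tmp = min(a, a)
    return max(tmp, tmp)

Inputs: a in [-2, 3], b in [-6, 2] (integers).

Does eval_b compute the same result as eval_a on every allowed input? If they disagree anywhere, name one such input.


Not equivalent: a=-2, b=-1 separates them (2 vs -3).
eval_a: tmp := -3 | (((tmp + a) + (-a)) >= min(b, b)): false | tmp := 2 | result 2
eval_b: tmp := -3 | (not (not (((tmp + a) + (-a)) >= min(b, b)))): false | result -3
verdict: not equivalent; witness: a=-2, b=-1


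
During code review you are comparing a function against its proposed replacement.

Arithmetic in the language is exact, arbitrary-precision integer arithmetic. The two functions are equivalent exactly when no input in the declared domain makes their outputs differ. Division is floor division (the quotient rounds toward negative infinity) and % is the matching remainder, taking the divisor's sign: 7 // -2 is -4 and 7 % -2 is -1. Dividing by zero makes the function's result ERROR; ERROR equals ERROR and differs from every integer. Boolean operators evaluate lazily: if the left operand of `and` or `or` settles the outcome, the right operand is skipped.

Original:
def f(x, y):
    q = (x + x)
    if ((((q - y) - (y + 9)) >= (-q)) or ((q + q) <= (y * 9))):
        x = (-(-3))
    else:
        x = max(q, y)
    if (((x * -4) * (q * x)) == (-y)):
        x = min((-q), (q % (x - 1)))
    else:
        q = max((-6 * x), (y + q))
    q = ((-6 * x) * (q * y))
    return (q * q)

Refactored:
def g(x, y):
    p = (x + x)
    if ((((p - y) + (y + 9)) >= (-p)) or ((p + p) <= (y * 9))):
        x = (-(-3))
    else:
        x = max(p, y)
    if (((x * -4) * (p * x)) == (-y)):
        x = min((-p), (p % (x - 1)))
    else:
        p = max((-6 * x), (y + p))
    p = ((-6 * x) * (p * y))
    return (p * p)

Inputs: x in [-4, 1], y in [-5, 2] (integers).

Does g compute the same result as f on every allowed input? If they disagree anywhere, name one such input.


Run the pair on x=-2, y=-5.
f: q := -4 | ((((q - y) - (y + 9)) >= (-q)) or ((q + q) <= (y * 9))): false | x := -4 | (((x * -4) * (q * x)) == (-y)): false | q := 24 | q := -2880 | result 8294400
g: p := -4 | ((((p - y) + (y + 9)) >= (-p)) or ((p + p) <= (y * 9))): true | x := 3 | (((x * -4) * (p * x)) == (-y)): false | p := -9 | p := -810 | result 656100
8294400 != 656100, so the rewrite changes behavior.
verdict: not equivalent; witness: x=-2, y=-5


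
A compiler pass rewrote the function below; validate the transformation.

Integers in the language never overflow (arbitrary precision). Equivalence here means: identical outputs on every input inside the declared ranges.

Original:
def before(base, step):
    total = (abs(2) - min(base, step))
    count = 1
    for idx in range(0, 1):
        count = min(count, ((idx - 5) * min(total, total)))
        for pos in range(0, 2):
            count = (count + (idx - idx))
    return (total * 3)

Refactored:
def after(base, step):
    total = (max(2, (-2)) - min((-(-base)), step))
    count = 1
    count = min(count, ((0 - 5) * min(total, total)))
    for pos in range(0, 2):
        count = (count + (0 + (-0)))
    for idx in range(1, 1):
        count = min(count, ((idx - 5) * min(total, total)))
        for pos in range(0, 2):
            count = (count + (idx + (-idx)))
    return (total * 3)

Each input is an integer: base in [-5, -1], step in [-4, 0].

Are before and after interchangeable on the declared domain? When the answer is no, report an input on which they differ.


This is a faithful refactor — constant usage differs; and min/max/abs usage differs; and statement counts differ; and loop structure differs; and arithmetic usage differs, but the computed results match everywhere.
As a probe, take base=-4, step=0: before runs total=6, then count=1, then (idx=0), then count=-30, then (pos=0), then count=-30, then (pos=1), then count=-30, then returns 18; after runs total=6, then count=1, then count=-30, then (pos=0), then count=-30, then (pos=1), then count=-30, then the loop over idx runs zero times, then returns 18; both end at 18.
Checked all 25 inputs in the declared domain: the outputs agree on every one.
verdict: equivalent


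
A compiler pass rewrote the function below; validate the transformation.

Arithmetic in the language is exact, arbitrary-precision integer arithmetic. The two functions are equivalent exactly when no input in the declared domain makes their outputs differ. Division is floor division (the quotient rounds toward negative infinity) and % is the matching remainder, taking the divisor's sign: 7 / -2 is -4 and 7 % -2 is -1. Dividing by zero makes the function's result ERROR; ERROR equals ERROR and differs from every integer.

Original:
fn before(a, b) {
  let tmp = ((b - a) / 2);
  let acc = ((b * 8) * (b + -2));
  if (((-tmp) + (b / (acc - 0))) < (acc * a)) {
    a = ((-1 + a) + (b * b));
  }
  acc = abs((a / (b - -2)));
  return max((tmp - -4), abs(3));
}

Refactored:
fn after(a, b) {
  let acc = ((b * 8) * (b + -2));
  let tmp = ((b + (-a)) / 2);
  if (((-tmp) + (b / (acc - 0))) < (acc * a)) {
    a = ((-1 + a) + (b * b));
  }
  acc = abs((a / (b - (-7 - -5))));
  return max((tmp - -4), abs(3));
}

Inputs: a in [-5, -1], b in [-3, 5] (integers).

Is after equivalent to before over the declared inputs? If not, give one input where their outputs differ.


Equivalent — the differences include arithmetic usage differs; constant usage differs, yet no declared input distinguishes the two.
Tracing a=-2, b=-1: before: tmp = 0; acc = 24; (((-tmp) + (b / (acc - 0))) < (acc * a)) -> false; acc = 2; return 4 | after: acc = 24; tmp = 0; (((-tmp) + (b / (acc - 0))) < (acc * a)) -> false; acc = 2; return 4 — matching result 4.
Checked all 45 inputs in the declared domain: the outputs agree on every one.
verdict: equivalent


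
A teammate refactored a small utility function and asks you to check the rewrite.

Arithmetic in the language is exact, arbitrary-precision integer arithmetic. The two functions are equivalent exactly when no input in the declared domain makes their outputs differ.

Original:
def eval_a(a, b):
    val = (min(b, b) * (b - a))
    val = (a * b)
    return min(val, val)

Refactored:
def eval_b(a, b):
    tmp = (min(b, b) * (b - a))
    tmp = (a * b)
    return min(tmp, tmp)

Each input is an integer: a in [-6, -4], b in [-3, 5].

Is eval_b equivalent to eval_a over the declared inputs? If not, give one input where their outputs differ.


This is a faithful refactor — local variable names differ, but the computed results match everywhere.
One worked example (a=-5, b=3) — eval_a: val := 24 | val := -15 | result -15; eval_b: tmp := 24 | tmp := -15 | result -15; agreement on -15.
Across all 27 domain points the two functions coincide.
verdict: equivalent


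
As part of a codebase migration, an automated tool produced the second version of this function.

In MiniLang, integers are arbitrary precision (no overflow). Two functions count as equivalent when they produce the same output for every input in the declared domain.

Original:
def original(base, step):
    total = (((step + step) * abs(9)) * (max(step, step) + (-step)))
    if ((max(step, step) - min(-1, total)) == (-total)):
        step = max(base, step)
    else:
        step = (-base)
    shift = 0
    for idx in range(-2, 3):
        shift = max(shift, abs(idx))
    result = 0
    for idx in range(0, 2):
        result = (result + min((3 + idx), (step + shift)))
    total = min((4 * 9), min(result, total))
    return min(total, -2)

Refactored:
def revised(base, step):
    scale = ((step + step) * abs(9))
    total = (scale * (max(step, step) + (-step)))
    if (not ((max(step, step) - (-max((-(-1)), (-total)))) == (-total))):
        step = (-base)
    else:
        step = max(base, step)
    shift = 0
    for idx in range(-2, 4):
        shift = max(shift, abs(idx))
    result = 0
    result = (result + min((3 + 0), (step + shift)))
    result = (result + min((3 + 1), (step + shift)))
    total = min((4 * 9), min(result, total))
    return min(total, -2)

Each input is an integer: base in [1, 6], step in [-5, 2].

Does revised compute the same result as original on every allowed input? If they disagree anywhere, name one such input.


These are not equivalent — on base=4, step=-5 the outputs split (-4 vs -2).
original: total becomes 0; next ((max(step, step) - min(-1, total)) == (-total)) evaluates to false; next step becomes -4; next shift becomes 0; next at idx=-2:; next shift becomes 2; next at idx=-1:; next shift becomes 2; next at idx=0:; next shift becomes 2; next at idx=1:; next shift becomes 2; next at idx=2:; next shift becomes 2; next result becomes 0; next at idx=0:; next result becomes -2; next at idx=1:; next result becomes -4; next total becomes -4; next final value -4
revised: scale becomes -90; next total becomes 0; next (not ((max(step, step) - (-max((-(-1)), (-total)))) == (-total))) evaluates to true; next step becomes -4; next shift becomes 0; next at idx=-2:; next shift becomes 2; next at idx=-1:; next shift becomes 2; next at idx=0:; next shift becomes 2; next at idx=1:; next shift becomes 2; next at idx=2:; next shift becomes 2; next at idx=3:; next shift becomes 3; next result becomes 0; next result becomes -1; next result becomes -2; next total becomes -2; next final value -2
verdict: not equivalent; witness: base=4, step=-5


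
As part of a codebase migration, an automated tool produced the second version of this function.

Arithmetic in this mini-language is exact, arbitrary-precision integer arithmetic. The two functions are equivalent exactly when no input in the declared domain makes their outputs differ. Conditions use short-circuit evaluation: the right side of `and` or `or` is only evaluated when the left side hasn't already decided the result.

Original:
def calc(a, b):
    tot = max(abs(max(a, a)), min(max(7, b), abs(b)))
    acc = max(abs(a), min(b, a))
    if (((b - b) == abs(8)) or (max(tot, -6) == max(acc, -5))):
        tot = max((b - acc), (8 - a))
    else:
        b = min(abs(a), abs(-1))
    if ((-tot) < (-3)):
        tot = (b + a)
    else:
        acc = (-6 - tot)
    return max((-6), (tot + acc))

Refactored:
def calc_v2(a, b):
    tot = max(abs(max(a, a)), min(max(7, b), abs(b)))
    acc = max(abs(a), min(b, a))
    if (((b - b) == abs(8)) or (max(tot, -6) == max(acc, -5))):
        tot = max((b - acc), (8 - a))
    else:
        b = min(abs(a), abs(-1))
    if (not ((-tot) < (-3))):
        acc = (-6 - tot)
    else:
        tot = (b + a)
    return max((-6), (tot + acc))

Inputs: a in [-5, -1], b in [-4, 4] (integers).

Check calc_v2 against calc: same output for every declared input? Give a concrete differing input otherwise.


Comparing the listings, the differences include: boolean connective usage differs.
Tracing a=-2, b=-2: calc: tot := 2 | acc := 2 | (((b - b) == abs(8)) or (max(tot, -6) == max(acc, -5))): true | tot := 10 | ((-tot) < (-3)): true | tot := -4 | result -2 | calc_v2: tot := 2 | acc := 2 | (((b - b) == abs(8)) or (max(tot, -6) == max(acc, -5))): true | tot := 10 | (not ((-tot) < (-3))): false | tot := -4 | result -2 — matching result -2.
Sweeping the whole domain (45 inputs) finds no disagreement.
verdict: equivalent


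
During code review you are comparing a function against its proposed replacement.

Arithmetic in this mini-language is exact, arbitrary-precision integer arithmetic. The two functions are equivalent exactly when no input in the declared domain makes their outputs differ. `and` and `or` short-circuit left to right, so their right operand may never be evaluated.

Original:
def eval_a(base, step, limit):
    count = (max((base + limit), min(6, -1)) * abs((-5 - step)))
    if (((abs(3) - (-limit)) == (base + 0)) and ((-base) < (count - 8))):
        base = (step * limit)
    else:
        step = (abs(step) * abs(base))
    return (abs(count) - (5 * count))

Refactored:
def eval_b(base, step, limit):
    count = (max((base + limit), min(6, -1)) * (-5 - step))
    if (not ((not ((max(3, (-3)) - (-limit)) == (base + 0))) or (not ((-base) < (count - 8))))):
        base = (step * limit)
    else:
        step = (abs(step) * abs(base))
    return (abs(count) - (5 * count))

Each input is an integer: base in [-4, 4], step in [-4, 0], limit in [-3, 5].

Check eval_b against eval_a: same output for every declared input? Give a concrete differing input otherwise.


Take base=-4, step=-4, limit=-3.
eval_a: count becomes -1; next (((abs(3) - (-limit)) == (base + 0)) and ((-base) < (count - 8))) evaluates to false; next step becomes 16; next final value 6
eval_b: count becomes 1; next (not ((not ((max(3, (-3)) - (-limit)) == (base + 0))) or (not ((-base) < (count - 8))))) evaluates to false; next step becomes 16; next final value -4
6 against -4: the behavior changed.
verdict: not equivalent; witness: base=-4, step=-4, limit=-3
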